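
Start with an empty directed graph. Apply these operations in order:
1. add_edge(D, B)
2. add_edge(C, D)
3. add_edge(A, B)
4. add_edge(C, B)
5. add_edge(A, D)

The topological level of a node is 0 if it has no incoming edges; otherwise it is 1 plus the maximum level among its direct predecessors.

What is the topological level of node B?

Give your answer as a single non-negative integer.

Op 1: add_edge(D, B). Edges now: 1
Op 2: add_edge(C, D). Edges now: 2
Op 3: add_edge(A, B). Edges now: 3
Op 4: add_edge(C, B). Edges now: 4
Op 5: add_edge(A, D). Edges now: 5
Compute levels (Kahn BFS):
  sources (in-degree 0): A, C
  process A: level=0
    A->B: in-degree(B)=2, level(B)>=1
    A->D: in-degree(D)=1, level(D)>=1
  process C: level=0
    C->B: in-degree(B)=1, level(B)>=1
    C->D: in-degree(D)=0, level(D)=1, enqueue
  process D: level=1
    D->B: in-degree(B)=0, level(B)=2, enqueue
  process B: level=2
All levels: A:0, B:2, C:0, D:1
level(B) = 2

Answer: 2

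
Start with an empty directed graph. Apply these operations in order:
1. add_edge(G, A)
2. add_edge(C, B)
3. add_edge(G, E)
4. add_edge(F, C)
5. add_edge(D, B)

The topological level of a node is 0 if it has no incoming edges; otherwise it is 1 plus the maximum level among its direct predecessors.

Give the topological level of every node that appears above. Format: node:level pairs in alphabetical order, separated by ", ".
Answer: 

Op 1: add_edge(G, A). Edges now: 1
Op 2: add_edge(C, B). Edges now: 2
Op 3: add_edge(G, E). Edges now: 3
Op 4: add_edge(F, C). Edges now: 4
Op 5: add_edge(D, B). Edges now: 5
Compute levels (Kahn BFS):
  sources (in-degree 0): D, F, G
  process D: level=0
    D->B: in-degree(B)=1, level(B)>=1
  process F: level=0
    F->C: in-degree(C)=0, level(C)=1, enqueue
  process G: level=0
    G->A: in-degree(A)=0, level(A)=1, enqueue
    G->E: in-degree(E)=0, level(E)=1, enqueue
  process C: level=1
    C->B: in-degree(B)=0, level(B)=2, enqueue
  process A: level=1
  process E: level=1
  process B: level=2
All levels: A:1, B:2, C:1, D:0, E:1, F:0, G:0

Answer: A:1, B:2, C:1, D:0, E:1, F:0, G:0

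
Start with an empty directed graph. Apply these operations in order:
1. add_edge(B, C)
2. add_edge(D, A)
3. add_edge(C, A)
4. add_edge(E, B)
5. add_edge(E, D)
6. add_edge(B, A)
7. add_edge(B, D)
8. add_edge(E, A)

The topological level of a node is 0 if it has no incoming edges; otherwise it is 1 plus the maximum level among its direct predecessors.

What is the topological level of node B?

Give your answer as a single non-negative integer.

Op 1: add_edge(B, C). Edges now: 1
Op 2: add_edge(D, A). Edges now: 2
Op 3: add_edge(C, A). Edges now: 3
Op 4: add_edge(E, B). Edges now: 4
Op 5: add_edge(E, D). Edges now: 5
Op 6: add_edge(B, A). Edges now: 6
Op 7: add_edge(B, D). Edges now: 7
Op 8: add_edge(E, A). Edges now: 8
Compute levels (Kahn BFS):
  sources (in-degree 0): E
  process E: level=0
    E->A: in-degree(A)=3, level(A)>=1
    E->B: in-degree(B)=0, level(B)=1, enqueue
    E->D: in-degree(D)=1, level(D)>=1
  process B: level=1
    B->A: in-degree(A)=2, level(A)>=2
    B->C: in-degree(C)=0, level(C)=2, enqueue
    B->D: in-degree(D)=0, level(D)=2, enqueue
  process C: level=2
    C->A: in-degree(A)=1, level(A)>=3
  process D: level=2
    D->A: in-degree(A)=0, level(A)=3, enqueue
  process A: level=3
All levels: A:3, B:1, C:2, D:2, E:0
level(B) = 1

Answer: 1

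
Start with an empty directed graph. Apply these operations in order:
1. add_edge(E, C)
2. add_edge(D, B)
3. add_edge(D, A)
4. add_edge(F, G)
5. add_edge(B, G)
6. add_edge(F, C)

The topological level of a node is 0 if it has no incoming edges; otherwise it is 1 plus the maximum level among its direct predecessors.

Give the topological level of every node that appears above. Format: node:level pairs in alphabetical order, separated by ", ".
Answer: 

Answer: A:1, B:1, C:1, D:0, E:0, F:0, G:2

Derivation:
Op 1: add_edge(E, C). Edges now: 1
Op 2: add_edge(D, B). Edges now: 2
Op 3: add_edge(D, A). Edges now: 3
Op 4: add_edge(F, G). Edges now: 4
Op 5: add_edge(B, G). Edges now: 5
Op 6: add_edge(F, C). Edges now: 6
Compute levels (Kahn BFS):
  sources (in-degree 0): D, E, F
  process D: level=0
    D->A: in-degree(A)=0, level(A)=1, enqueue
    D->B: in-degree(B)=0, level(B)=1, enqueue
  process E: level=0
    E->C: in-degree(C)=1, level(C)>=1
  process F: level=0
    F->C: in-degree(C)=0, level(C)=1, enqueue
    F->G: in-degree(G)=1, level(G)>=1
  process A: level=1
  process B: level=1
    B->G: in-degree(G)=0, level(G)=2, enqueue
  process C: level=1
  process G: level=2
All levels: A:1, B:1, C:1, D:0, E:0, F:0, G:2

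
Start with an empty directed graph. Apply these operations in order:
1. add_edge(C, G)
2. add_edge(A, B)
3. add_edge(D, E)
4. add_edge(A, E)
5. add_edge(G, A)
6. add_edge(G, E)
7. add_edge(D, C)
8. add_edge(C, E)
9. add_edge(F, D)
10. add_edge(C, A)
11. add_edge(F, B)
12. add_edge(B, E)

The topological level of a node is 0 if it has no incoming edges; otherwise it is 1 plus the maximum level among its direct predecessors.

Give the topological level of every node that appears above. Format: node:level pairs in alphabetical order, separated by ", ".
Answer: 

Op 1: add_edge(C, G). Edges now: 1
Op 2: add_edge(A, B). Edges now: 2
Op 3: add_edge(D, E). Edges now: 3
Op 4: add_edge(A, E). Edges now: 4
Op 5: add_edge(G, A). Edges now: 5
Op 6: add_edge(G, E). Edges now: 6
Op 7: add_edge(D, C). Edges now: 7
Op 8: add_edge(C, E). Edges now: 8
Op 9: add_edge(F, D). Edges now: 9
Op 10: add_edge(C, A). Edges now: 10
Op 11: add_edge(F, B). Edges now: 11
Op 12: add_edge(B, E). Edges now: 12
Compute levels (Kahn BFS):
  sources (in-degree 0): F
  process F: level=0
    F->B: in-degree(B)=1, level(B)>=1
    F->D: in-degree(D)=0, level(D)=1, enqueue
  process D: level=1
    D->C: in-degree(C)=0, level(C)=2, enqueue
    D->E: in-degree(E)=4, level(E)>=2
  process C: level=2
    C->A: in-degree(A)=1, level(A)>=3
    C->E: in-degree(E)=3, level(E)>=3
    C->G: in-degree(G)=0, level(G)=3, enqueue
  process G: level=3
    G->A: in-degree(A)=0, level(A)=4, enqueue
    G->E: in-degree(E)=2, level(E)>=4
  process A: level=4
    A->B: in-degree(B)=0, level(B)=5, enqueue
    A->E: in-degree(E)=1, level(E)>=5
  process B: level=5
    B->E: in-degree(E)=0, level(E)=6, enqueue
  process E: level=6
All levels: A:4, B:5, C:2, D:1, E:6, F:0, G:3

Answer: A:4, B:5, C:2, D:1, E:6, F:0, G:3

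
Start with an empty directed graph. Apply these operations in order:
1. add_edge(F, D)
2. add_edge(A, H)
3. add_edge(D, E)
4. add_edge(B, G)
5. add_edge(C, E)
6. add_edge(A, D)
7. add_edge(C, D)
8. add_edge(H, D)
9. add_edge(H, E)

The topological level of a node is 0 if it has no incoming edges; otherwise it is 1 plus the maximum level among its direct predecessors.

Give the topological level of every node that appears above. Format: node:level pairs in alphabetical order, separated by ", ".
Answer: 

Answer: A:0, B:0, C:0, D:2, E:3, F:0, G:1, H:1

Derivation:
Op 1: add_edge(F, D). Edges now: 1
Op 2: add_edge(A, H). Edges now: 2
Op 3: add_edge(D, E). Edges now: 3
Op 4: add_edge(B, G). Edges now: 4
Op 5: add_edge(C, E). Edges now: 5
Op 6: add_edge(A, D). Edges now: 6
Op 7: add_edge(C, D). Edges now: 7
Op 8: add_edge(H, D). Edges now: 8
Op 9: add_edge(H, E). Edges now: 9
Compute levels (Kahn BFS):
  sources (in-degree 0): A, B, C, F
  process A: level=0
    A->D: in-degree(D)=3, level(D)>=1
    A->H: in-degree(H)=0, level(H)=1, enqueue
  process B: level=0
    B->G: in-degree(G)=0, level(G)=1, enqueue
  process C: level=0
    C->D: in-degree(D)=2, level(D)>=1
    C->E: in-degree(E)=2, level(E)>=1
  process F: level=0
    F->D: in-degree(D)=1, level(D)>=1
  process H: level=1
    H->D: in-degree(D)=0, level(D)=2, enqueue
    H->E: in-degree(E)=1, level(E)>=2
  process G: level=1
  process D: level=2
    D->E: in-degree(E)=0, level(E)=3, enqueue
  process E: level=3
All levels: A:0, B:0, C:0, D:2, E:3, F:0, G:1, H:1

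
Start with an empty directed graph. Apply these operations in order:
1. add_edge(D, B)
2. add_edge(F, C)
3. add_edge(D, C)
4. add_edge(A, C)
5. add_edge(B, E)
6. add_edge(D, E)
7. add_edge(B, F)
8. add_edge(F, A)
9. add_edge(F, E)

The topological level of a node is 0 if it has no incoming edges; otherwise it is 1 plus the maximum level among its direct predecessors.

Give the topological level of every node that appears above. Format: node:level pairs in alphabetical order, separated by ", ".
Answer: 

Op 1: add_edge(D, B). Edges now: 1
Op 2: add_edge(F, C). Edges now: 2
Op 3: add_edge(D, C). Edges now: 3
Op 4: add_edge(A, C). Edges now: 4
Op 5: add_edge(B, E). Edges now: 5
Op 6: add_edge(D, E). Edges now: 6
Op 7: add_edge(B, F). Edges now: 7
Op 8: add_edge(F, A). Edges now: 8
Op 9: add_edge(F, E). Edges now: 9
Compute levels (Kahn BFS):
  sources (in-degree 0): D
  process D: level=0
    D->B: in-degree(B)=0, level(B)=1, enqueue
    D->C: in-degree(C)=2, level(C)>=1
    D->E: in-degree(E)=2, level(E)>=1
  process B: level=1
    B->E: in-degree(E)=1, level(E)>=2
    B->F: in-degree(F)=0, level(F)=2, enqueue
  process F: level=2
    F->A: in-degree(A)=0, level(A)=3, enqueue
    F->C: in-degree(C)=1, level(C)>=3
    F->E: in-degree(E)=0, level(E)=3, enqueue
  process A: level=3
    A->C: in-degree(C)=0, level(C)=4, enqueue
  process E: level=3
  process C: level=4
All levels: A:3, B:1, C:4, D:0, E:3, F:2

Answer: A:3, B:1, C:4, D:0, E:3, F:2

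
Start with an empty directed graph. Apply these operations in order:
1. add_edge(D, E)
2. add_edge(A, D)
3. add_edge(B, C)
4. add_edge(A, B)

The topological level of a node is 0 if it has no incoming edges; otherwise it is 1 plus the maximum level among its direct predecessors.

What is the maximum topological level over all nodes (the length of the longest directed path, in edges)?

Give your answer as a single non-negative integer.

Answer: 2

Derivation:
Op 1: add_edge(D, E). Edges now: 1
Op 2: add_edge(A, D). Edges now: 2
Op 3: add_edge(B, C). Edges now: 3
Op 4: add_edge(A, B). Edges now: 4
Compute levels (Kahn BFS):
  sources (in-degree 0): A
  process A: level=0
    A->B: in-degree(B)=0, level(B)=1, enqueue
    A->D: in-degree(D)=0, level(D)=1, enqueue
  process B: level=1
    B->C: in-degree(C)=0, level(C)=2, enqueue
  process D: level=1
    D->E: in-degree(E)=0, level(E)=2, enqueue
  process C: level=2
  process E: level=2
All levels: A:0, B:1, C:2, D:1, E:2
max level = 2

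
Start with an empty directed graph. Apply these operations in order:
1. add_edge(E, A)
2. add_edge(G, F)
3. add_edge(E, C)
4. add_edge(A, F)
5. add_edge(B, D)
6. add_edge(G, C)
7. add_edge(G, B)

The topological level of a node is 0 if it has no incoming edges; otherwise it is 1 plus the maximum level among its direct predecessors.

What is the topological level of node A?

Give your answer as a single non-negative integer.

Answer: 1

Derivation:
Op 1: add_edge(E, A). Edges now: 1
Op 2: add_edge(G, F). Edges now: 2
Op 3: add_edge(E, C). Edges now: 3
Op 4: add_edge(A, F). Edges now: 4
Op 5: add_edge(B, D). Edges now: 5
Op 6: add_edge(G, C). Edges now: 6
Op 7: add_edge(G, B). Edges now: 7
Compute levels (Kahn BFS):
  sources (in-degree 0): E, G
  process E: level=0
    E->A: in-degree(A)=0, level(A)=1, enqueue
    E->C: in-degree(C)=1, level(C)>=1
  process G: level=0
    G->B: in-degree(B)=0, level(B)=1, enqueue
    G->C: in-degree(C)=0, level(C)=1, enqueue
    G->F: in-degree(F)=1, level(F)>=1
  process A: level=1
    A->F: in-degree(F)=0, level(F)=2, enqueue
  process B: level=1
    B->D: in-degree(D)=0, level(D)=2, enqueue
  process C: level=1
  process F: level=2
  process D: level=2
All levels: A:1, B:1, C:1, D:2, E:0, F:2, G:0
level(A) = 1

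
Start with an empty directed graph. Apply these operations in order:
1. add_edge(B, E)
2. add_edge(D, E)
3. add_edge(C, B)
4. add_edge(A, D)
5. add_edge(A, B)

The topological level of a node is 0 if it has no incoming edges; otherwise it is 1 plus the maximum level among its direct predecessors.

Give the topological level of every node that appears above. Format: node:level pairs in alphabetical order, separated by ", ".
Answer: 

Op 1: add_edge(B, E). Edges now: 1
Op 2: add_edge(D, E). Edges now: 2
Op 3: add_edge(C, B). Edges now: 3
Op 4: add_edge(A, D). Edges now: 4
Op 5: add_edge(A, B). Edges now: 5
Compute levels (Kahn BFS):
  sources (in-degree 0): A, C
  process A: level=0
    A->B: in-degree(B)=1, level(B)>=1
    A->D: in-degree(D)=0, level(D)=1, enqueue
  process C: level=0
    C->B: in-degree(B)=0, level(B)=1, enqueue
  process D: level=1
    D->E: in-degree(E)=1, level(E)>=2
  process B: level=1
    B->E: in-degree(E)=0, level(E)=2, enqueue
  process E: level=2
All levels: A:0, B:1, C:0, D:1, E:2

Answer: A:0, B:1, C:0, D:1, E:2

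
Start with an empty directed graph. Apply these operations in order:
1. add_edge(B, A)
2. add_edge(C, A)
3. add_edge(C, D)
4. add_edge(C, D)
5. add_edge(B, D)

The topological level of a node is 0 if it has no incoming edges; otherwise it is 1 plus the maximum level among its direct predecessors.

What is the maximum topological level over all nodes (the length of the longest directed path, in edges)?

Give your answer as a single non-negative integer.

Answer: 1

Derivation:
Op 1: add_edge(B, A). Edges now: 1
Op 2: add_edge(C, A). Edges now: 2
Op 3: add_edge(C, D). Edges now: 3
Op 4: add_edge(C, D) (duplicate, no change). Edges now: 3
Op 5: add_edge(B, D). Edges now: 4
Compute levels (Kahn BFS):
  sources (in-degree 0): B, C
  process B: level=0
    B->A: in-degree(A)=1, level(A)>=1
    B->D: in-degree(D)=1, level(D)>=1
  process C: level=0
    C->A: in-degree(A)=0, level(A)=1, enqueue
    C->D: in-degree(D)=0, level(D)=1, enqueue
  process A: level=1
  process D: level=1
All levels: A:1, B:0, C:0, D:1
max level = 1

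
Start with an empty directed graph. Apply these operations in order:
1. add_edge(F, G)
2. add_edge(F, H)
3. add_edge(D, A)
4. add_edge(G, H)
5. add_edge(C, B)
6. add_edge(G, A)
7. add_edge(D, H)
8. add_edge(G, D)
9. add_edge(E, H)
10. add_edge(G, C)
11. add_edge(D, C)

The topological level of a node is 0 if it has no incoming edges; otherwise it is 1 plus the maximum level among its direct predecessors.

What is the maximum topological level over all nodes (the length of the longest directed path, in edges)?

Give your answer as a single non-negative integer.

Answer: 4

Derivation:
Op 1: add_edge(F, G). Edges now: 1
Op 2: add_edge(F, H). Edges now: 2
Op 3: add_edge(D, A). Edges now: 3
Op 4: add_edge(G, H). Edges now: 4
Op 5: add_edge(C, B). Edges now: 5
Op 6: add_edge(G, A). Edges now: 6
Op 7: add_edge(D, H). Edges now: 7
Op 8: add_edge(G, D). Edges now: 8
Op 9: add_edge(E, H). Edges now: 9
Op 10: add_edge(G, C). Edges now: 10
Op 11: add_edge(D, C). Edges now: 11
Compute levels (Kahn BFS):
  sources (in-degree 0): E, F
  process E: level=0
    E->H: in-degree(H)=3, level(H)>=1
  process F: level=0
    F->G: in-degree(G)=0, level(G)=1, enqueue
    F->H: in-degree(H)=2, level(H)>=1
  process G: level=1
    G->A: in-degree(A)=1, level(A)>=2
    G->C: in-degree(C)=1, level(C)>=2
    G->D: in-degree(D)=0, level(D)=2, enqueue
    G->H: in-degree(H)=1, level(H)>=2
  process D: level=2
    D->A: in-degree(A)=0, level(A)=3, enqueue
    D->C: in-degree(C)=0, level(C)=3, enqueue
    D->H: in-degree(H)=0, level(H)=3, enqueue
  process A: level=3
  process C: level=3
    C->B: in-degree(B)=0, level(B)=4, enqueue
  process H: level=3
  process B: level=4
All levels: A:3, B:4, C:3, D:2, E:0, F:0, G:1, H:3
max level = 4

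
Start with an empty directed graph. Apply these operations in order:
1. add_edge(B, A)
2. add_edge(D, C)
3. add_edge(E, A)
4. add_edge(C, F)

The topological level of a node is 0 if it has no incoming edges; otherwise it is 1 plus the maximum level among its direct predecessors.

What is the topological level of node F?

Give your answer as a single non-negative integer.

Op 1: add_edge(B, A). Edges now: 1
Op 2: add_edge(D, C). Edges now: 2
Op 3: add_edge(E, A). Edges now: 3
Op 4: add_edge(C, F). Edges now: 4
Compute levels (Kahn BFS):
  sources (in-degree 0): B, D, E
  process B: level=0
    B->A: in-degree(A)=1, level(A)>=1
  process D: level=0
    D->C: in-degree(C)=0, level(C)=1, enqueue
  process E: level=0
    E->A: in-degree(A)=0, level(A)=1, enqueue
  process C: level=1
    C->F: in-degree(F)=0, level(F)=2, enqueue
  process A: level=1
  process F: level=2
All levels: A:1, B:0, C:1, D:0, E:0, F:2
level(F) = 2

Answer: 2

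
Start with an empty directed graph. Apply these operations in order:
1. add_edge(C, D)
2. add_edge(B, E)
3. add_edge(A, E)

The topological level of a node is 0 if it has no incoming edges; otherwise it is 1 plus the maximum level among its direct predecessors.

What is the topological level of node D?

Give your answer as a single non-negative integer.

Answer: 1

Derivation:
Op 1: add_edge(C, D). Edges now: 1
Op 2: add_edge(B, E). Edges now: 2
Op 3: add_edge(A, E). Edges now: 3
Compute levels (Kahn BFS):
  sources (in-degree 0): A, B, C
  process A: level=0
    A->E: in-degree(E)=1, level(E)>=1
  process B: level=0
    B->E: in-degree(E)=0, level(E)=1, enqueue
  process C: level=0
    C->D: in-degree(D)=0, level(D)=1, enqueue
  process E: level=1
  process D: level=1
All levels: A:0, B:0, C:0, D:1, E:1
level(D) = 1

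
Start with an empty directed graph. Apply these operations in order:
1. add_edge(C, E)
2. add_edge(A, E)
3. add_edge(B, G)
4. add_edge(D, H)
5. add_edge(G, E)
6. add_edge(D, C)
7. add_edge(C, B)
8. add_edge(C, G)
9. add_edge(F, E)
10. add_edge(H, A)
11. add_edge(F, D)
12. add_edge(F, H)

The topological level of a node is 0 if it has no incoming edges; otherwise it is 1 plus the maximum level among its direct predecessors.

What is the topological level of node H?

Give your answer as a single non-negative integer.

Answer: 2

Derivation:
Op 1: add_edge(C, E). Edges now: 1
Op 2: add_edge(A, E). Edges now: 2
Op 3: add_edge(B, G). Edges now: 3
Op 4: add_edge(D, H). Edges now: 4
Op 5: add_edge(G, E). Edges now: 5
Op 6: add_edge(D, C). Edges now: 6
Op 7: add_edge(C, B). Edges now: 7
Op 8: add_edge(C, G). Edges now: 8
Op 9: add_edge(F, E). Edges now: 9
Op 10: add_edge(H, A). Edges now: 10
Op 11: add_edge(F, D). Edges now: 11
Op 12: add_edge(F, H). Edges now: 12
Compute levels (Kahn BFS):
  sources (in-degree 0): F
  process F: level=0
    F->D: in-degree(D)=0, level(D)=1, enqueue
    F->E: in-degree(E)=3, level(E)>=1
    F->H: in-degree(H)=1, level(H)>=1
  process D: level=1
    D->C: in-degree(C)=0, level(C)=2, enqueue
    D->H: in-degree(H)=0, level(H)=2, enqueue
  process C: level=2
    C->B: in-degree(B)=0, level(B)=3, enqueue
    C->E: in-degree(E)=2, level(E)>=3
    C->G: in-degree(G)=1, level(G)>=3
  process H: level=2
    H->A: in-degree(A)=0, level(A)=3, enqueue
  process B: level=3
    B->G: in-degree(G)=0, level(G)=4, enqueue
  process A: level=3
    A->E: in-degree(E)=1, level(E)>=4
  process G: level=4
    G->E: in-degree(E)=0, level(E)=5, enqueue
  process E: level=5
All levels: A:3, B:3, C:2, D:1, E:5, F:0, G:4, H:2
level(H) = 2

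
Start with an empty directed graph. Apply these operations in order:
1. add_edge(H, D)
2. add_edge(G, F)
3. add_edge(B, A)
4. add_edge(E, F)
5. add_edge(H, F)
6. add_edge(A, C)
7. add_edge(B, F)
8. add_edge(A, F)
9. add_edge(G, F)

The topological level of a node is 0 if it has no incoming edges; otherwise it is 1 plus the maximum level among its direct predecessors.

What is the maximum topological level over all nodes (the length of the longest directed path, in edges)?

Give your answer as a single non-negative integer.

Op 1: add_edge(H, D). Edges now: 1
Op 2: add_edge(G, F). Edges now: 2
Op 3: add_edge(B, A). Edges now: 3
Op 4: add_edge(E, F). Edges now: 4
Op 5: add_edge(H, F). Edges now: 5
Op 6: add_edge(A, C). Edges now: 6
Op 7: add_edge(B, F). Edges now: 7
Op 8: add_edge(A, F). Edges now: 8
Op 9: add_edge(G, F) (duplicate, no change). Edges now: 8
Compute levels (Kahn BFS):
  sources (in-degree 0): B, E, G, H
  process B: level=0
    B->A: in-degree(A)=0, level(A)=1, enqueue
    B->F: in-degree(F)=4, level(F)>=1
  process E: level=0
    E->F: in-degree(F)=3, level(F)>=1
  process G: level=0
    G->F: in-degree(F)=2, level(F)>=1
  process H: level=0
    H->D: in-degree(D)=0, level(D)=1, enqueue
    H->F: in-degree(F)=1, level(F)>=1
  process A: level=1
    A->C: in-degree(C)=0, level(C)=2, enqueue
    A->F: in-degree(F)=0, level(F)=2, enqueue
  process D: level=1
  process C: level=2
  process F: level=2
All levels: A:1, B:0, C:2, D:1, E:0, F:2, G:0, H:0
max level = 2

Answer: 2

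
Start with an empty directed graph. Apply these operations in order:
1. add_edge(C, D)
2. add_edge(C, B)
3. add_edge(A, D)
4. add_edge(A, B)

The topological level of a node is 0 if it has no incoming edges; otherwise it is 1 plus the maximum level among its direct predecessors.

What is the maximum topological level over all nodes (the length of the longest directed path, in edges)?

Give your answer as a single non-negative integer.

Op 1: add_edge(C, D). Edges now: 1
Op 2: add_edge(C, B). Edges now: 2
Op 3: add_edge(A, D). Edges now: 3
Op 4: add_edge(A, B). Edges now: 4
Compute levels (Kahn BFS):
  sources (in-degree 0): A, C
  process A: level=0
    A->B: in-degree(B)=1, level(B)>=1
    A->D: in-degree(D)=1, level(D)>=1
  process C: level=0
    C->B: in-degree(B)=0, level(B)=1, enqueue
    C->D: in-degree(D)=0, level(D)=1, enqueue
  process B: level=1
  process D: level=1
All levels: A:0, B:1, C:0, D:1
max level = 1

Answer: 1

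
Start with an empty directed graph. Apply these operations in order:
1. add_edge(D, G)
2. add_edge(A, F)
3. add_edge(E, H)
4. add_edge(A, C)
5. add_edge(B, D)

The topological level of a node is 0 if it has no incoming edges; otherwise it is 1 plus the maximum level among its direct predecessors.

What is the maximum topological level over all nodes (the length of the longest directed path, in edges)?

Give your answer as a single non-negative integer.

Op 1: add_edge(D, G). Edges now: 1
Op 2: add_edge(A, F). Edges now: 2
Op 3: add_edge(E, H). Edges now: 3
Op 4: add_edge(A, C). Edges now: 4
Op 5: add_edge(B, D). Edges now: 5
Compute levels (Kahn BFS):
  sources (in-degree 0): A, B, E
  process A: level=0
    A->C: in-degree(C)=0, level(C)=1, enqueue
    A->F: in-degree(F)=0, level(F)=1, enqueue
  process B: level=0
    B->D: in-degree(D)=0, level(D)=1, enqueue
  process E: level=0
    E->H: in-degree(H)=0, level(H)=1, enqueue
  process C: level=1
  process F: level=1
  process D: level=1
    D->G: in-degree(G)=0, level(G)=2, enqueue
  process H: level=1
  process G: level=2
All levels: A:0, B:0, C:1, D:1, E:0, F:1, G:2, H:1
max level = 2

Answer: 2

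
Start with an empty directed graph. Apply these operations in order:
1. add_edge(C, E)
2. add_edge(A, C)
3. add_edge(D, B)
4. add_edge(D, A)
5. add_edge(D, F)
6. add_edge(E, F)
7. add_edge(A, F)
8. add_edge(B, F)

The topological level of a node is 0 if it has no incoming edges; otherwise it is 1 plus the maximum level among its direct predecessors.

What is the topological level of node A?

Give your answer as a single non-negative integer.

Op 1: add_edge(C, E). Edges now: 1
Op 2: add_edge(A, C). Edges now: 2
Op 3: add_edge(D, B). Edges now: 3
Op 4: add_edge(D, A). Edges now: 4
Op 5: add_edge(D, F). Edges now: 5
Op 6: add_edge(E, F). Edges now: 6
Op 7: add_edge(A, F). Edges now: 7
Op 8: add_edge(B, F). Edges now: 8
Compute levels (Kahn BFS):
  sources (in-degree 0): D
  process D: level=0
    D->A: in-degree(A)=0, level(A)=1, enqueue
    D->B: in-degree(B)=0, level(B)=1, enqueue
    D->F: in-degree(F)=3, level(F)>=1
  process A: level=1
    A->C: in-degree(C)=0, level(C)=2, enqueue
    A->F: in-degree(F)=2, level(F)>=2
  process B: level=1
    B->F: in-degree(F)=1, level(F)>=2
  process C: level=2
    C->E: in-degree(E)=0, level(E)=3, enqueue
  process E: level=3
    E->F: in-degree(F)=0, level(F)=4, enqueue
  process F: level=4
All levels: A:1, B:1, C:2, D:0, E:3, F:4
level(A) = 1

Answer: 1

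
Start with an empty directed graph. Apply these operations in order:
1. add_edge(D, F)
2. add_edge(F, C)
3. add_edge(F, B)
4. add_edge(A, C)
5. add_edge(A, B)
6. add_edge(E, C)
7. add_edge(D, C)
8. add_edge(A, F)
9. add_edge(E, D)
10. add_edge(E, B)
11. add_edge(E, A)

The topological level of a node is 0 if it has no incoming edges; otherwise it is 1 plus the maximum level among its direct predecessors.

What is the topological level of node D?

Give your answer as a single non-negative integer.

Op 1: add_edge(D, F). Edges now: 1
Op 2: add_edge(F, C). Edges now: 2
Op 3: add_edge(F, B). Edges now: 3
Op 4: add_edge(A, C). Edges now: 4
Op 5: add_edge(A, B). Edges now: 5
Op 6: add_edge(E, C). Edges now: 6
Op 7: add_edge(D, C). Edges now: 7
Op 8: add_edge(A, F). Edges now: 8
Op 9: add_edge(E, D). Edges now: 9
Op 10: add_edge(E, B). Edges now: 10
Op 11: add_edge(E, A). Edges now: 11
Compute levels (Kahn BFS):
  sources (in-degree 0): E
  process E: level=0
    E->A: in-degree(A)=0, level(A)=1, enqueue
    E->B: in-degree(B)=2, level(B)>=1
    E->C: in-degree(C)=3, level(C)>=1
    E->D: in-degree(D)=0, level(D)=1, enqueue
  process A: level=1
    A->B: in-degree(B)=1, level(B)>=2
    A->C: in-degree(C)=2, level(C)>=2
    A->F: in-degree(F)=1, level(F)>=2
  process D: level=1
    D->C: in-degree(C)=1, level(C)>=2
    D->F: in-degree(F)=0, level(F)=2, enqueue
  process F: level=2
    F->B: in-degree(B)=0, level(B)=3, enqueue
    F->C: in-degree(C)=0, level(C)=3, enqueue
  process B: level=3
  process C: level=3
All levels: A:1, B:3, C:3, D:1, E:0, F:2
level(D) = 1

Answer: 1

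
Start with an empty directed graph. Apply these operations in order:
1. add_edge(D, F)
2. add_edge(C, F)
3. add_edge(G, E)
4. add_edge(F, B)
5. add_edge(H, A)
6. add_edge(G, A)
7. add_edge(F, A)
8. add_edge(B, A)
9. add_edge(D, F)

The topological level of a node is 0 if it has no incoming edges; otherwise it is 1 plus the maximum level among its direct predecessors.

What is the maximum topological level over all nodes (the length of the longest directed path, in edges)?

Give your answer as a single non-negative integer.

Op 1: add_edge(D, F). Edges now: 1
Op 2: add_edge(C, F). Edges now: 2
Op 3: add_edge(G, E). Edges now: 3
Op 4: add_edge(F, B). Edges now: 4
Op 5: add_edge(H, A). Edges now: 5
Op 6: add_edge(G, A). Edges now: 6
Op 7: add_edge(F, A). Edges now: 7
Op 8: add_edge(B, A). Edges now: 8
Op 9: add_edge(D, F) (duplicate, no change). Edges now: 8
Compute levels (Kahn BFS):
  sources (in-degree 0): C, D, G, H
  process C: level=0
    C->F: in-degree(F)=1, level(F)>=1
  process D: level=0
    D->F: in-degree(F)=0, level(F)=1, enqueue
  process G: level=0
    G->A: in-degree(A)=3, level(A)>=1
    G->E: in-degree(E)=0, level(E)=1, enqueue
  process H: level=0
    H->A: in-degree(A)=2, level(A)>=1
  process F: level=1
    F->A: in-degree(A)=1, level(A)>=2
    F->B: in-degree(B)=0, level(B)=2, enqueue
  process E: level=1
  process B: level=2
    B->A: in-degree(A)=0, level(A)=3, enqueue
  process A: level=3
All levels: A:3, B:2, C:0, D:0, E:1, F:1, G:0, H:0
max level = 3

Answer: 3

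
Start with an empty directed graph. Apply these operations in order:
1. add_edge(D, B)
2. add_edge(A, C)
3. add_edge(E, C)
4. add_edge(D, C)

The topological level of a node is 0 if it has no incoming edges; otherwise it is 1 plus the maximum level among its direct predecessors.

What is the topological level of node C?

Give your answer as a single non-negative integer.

Answer: 1

Derivation:
Op 1: add_edge(D, B). Edges now: 1
Op 2: add_edge(A, C). Edges now: 2
Op 3: add_edge(E, C). Edges now: 3
Op 4: add_edge(D, C). Edges now: 4
Compute levels (Kahn BFS):
  sources (in-degree 0): A, D, E
  process A: level=0
    A->C: in-degree(C)=2, level(C)>=1
  process D: level=0
    D->B: in-degree(B)=0, level(B)=1, enqueue
    D->C: in-degree(C)=1, level(C)>=1
  process E: level=0
    E->C: in-degree(C)=0, level(C)=1, enqueue
  process B: level=1
  process C: level=1
All levels: A:0, B:1, C:1, D:0, E:0
level(C) = 1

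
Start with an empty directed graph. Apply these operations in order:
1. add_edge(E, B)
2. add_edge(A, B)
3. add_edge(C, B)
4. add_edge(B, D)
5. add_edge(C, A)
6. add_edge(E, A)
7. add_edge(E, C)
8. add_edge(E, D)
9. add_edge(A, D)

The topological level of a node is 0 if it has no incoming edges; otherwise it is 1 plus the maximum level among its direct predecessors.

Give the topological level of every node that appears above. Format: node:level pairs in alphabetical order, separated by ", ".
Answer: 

Op 1: add_edge(E, B). Edges now: 1
Op 2: add_edge(A, B). Edges now: 2
Op 3: add_edge(C, B). Edges now: 3
Op 4: add_edge(B, D). Edges now: 4
Op 5: add_edge(C, A). Edges now: 5
Op 6: add_edge(E, A). Edges now: 6
Op 7: add_edge(E, C). Edges now: 7
Op 8: add_edge(E, D). Edges now: 8
Op 9: add_edge(A, D). Edges now: 9
Compute levels (Kahn BFS):
  sources (in-degree 0): E
  process E: level=0
    E->A: in-degree(A)=1, level(A)>=1
    E->B: in-degree(B)=2, level(B)>=1
    E->C: in-degree(C)=0, level(C)=1, enqueue
    E->D: in-degree(D)=2, level(D)>=1
  process C: level=1
    C->A: in-degree(A)=0, level(A)=2, enqueue
    C->B: in-degree(B)=1, level(B)>=2
  process A: level=2
    A->B: in-degree(B)=0, level(B)=3, enqueue
    A->D: in-degree(D)=1, level(D)>=3
  process B: level=3
    B->D: in-degree(D)=0, level(D)=4, enqueue
  process D: level=4
All levels: A:2, B:3, C:1, D:4, E:0

Answer: A:2, B:3, C:1, D:4, E:0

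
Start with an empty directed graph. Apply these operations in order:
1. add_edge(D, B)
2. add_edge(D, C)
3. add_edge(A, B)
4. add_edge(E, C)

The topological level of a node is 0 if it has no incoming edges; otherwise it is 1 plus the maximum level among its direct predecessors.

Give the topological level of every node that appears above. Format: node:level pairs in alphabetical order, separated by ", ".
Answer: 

Op 1: add_edge(D, B). Edges now: 1
Op 2: add_edge(D, C). Edges now: 2
Op 3: add_edge(A, B). Edges now: 3
Op 4: add_edge(E, C). Edges now: 4
Compute levels (Kahn BFS):
  sources (in-degree 0): A, D, E
  process A: level=0
    A->B: in-degree(B)=1, level(B)>=1
  process D: level=0
    D->B: in-degree(B)=0, level(B)=1, enqueue
    D->C: in-degree(C)=1, level(C)>=1
  process E: level=0
    E->C: in-degree(C)=0, level(C)=1, enqueue
  process B: level=1
  process C: level=1
All levels: A:0, B:1, C:1, D:0, E:0

Answer: A:0, B:1, C:1, D:0, E:0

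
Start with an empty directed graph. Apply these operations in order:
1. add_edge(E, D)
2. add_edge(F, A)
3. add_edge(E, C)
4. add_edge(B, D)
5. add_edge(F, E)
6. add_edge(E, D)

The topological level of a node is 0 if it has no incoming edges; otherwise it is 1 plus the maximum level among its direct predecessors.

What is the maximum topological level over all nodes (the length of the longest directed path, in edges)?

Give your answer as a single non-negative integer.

Op 1: add_edge(E, D). Edges now: 1
Op 2: add_edge(F, A). Edges now: 2
Op 3: add_edge(E, C). Edges now: 3
Op 4: add_edge(B, D). Edges now: 4
Op 5: add_edge(F, E). Edges now: 5
Op 6: add_edge(E, D) (duplicate, no change). Edges now: 5
Compute levels (Kahn BFS):
  sources (in-degree 0): B, F
  process B: level=0
    B->D: in-degree(D)=1, level(D)>=1
  process F: level=0
    F->A: in-degree(A)=0, level(A)=1, enqueue
    F->E: in-degree(E)=0, level(E)=1, enqueue
  process A: level=1
  process E: level=1
    E->C: in-degree(C)=0, level(C)=2, enqueue
    E->D: in-degree(D)=0, level(D)=2, enqueue
  process C: level=2
  process D: level=2
All levels: A:1, B:0, C:2, D:2, E:1, F:0
max level = 2

Answer: 2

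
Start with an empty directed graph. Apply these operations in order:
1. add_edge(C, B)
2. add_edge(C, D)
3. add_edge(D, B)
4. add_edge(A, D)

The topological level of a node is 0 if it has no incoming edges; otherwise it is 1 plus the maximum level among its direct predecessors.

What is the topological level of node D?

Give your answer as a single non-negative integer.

Op 1: add_edge(C, B). Edges now: 1
Op 2: add_edge(C, D). Edges now: 2
Op 3: add_edge(D, B). Edges now: 3
Op 4: add_edge(A, D). Edges now: 4
Compute levels (Kahn BFS):
  sources (in-degree 0): A, C
  process A: level=0
    A->D: in-degree(D)=1, level(D)>=1
  process C: level=0
    C->B: in-degree(B)=1, level(B)>=1
    C->D: in-degree(D)=0, level(D)=1, enqueue
  process D: level=1
    D->B: in-degree(B)=0, level(B)=2, enqueue
  process B: level=2
All levels: A:0, B:2, C:0, D:1
level(D) = 1

Answer: 1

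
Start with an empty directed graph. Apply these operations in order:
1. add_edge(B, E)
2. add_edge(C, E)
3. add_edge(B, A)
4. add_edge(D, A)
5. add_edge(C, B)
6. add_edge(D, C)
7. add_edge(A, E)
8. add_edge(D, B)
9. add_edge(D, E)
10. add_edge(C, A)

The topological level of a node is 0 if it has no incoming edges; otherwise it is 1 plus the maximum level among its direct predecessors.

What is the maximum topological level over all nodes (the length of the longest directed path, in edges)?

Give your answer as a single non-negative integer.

Answer: 4

Derivation:
Op 1: add_edge(B, E). Edges now: 1
Op 2: add_edge(C, E). Edges now: 2
Op 3: add_edge(B, A). Edges now: 3
Op 4: add_edge(D, A). Edges now: 4
Op 5: add_edge(C, B). Edges now: 5
Op 6: add_edge(D, C). Edges now: 6
Op 7: add_edge(A, E). Edges now: 7
Op 8: add_edge(D, B). Edges now: 8
Op 9: add_edge(D, E). Edges now: 9
Op 10: add_edge(C, A). Edges now: 10
Compute levels (Kahn BFS):
  sources (in-degree 0): D
  process D: level=0
    D->A: in-degree(A)=2, level(A)>=1
    D->B: in-degree(B)=1, level(B)>=1
    D->C: in-degree(C)=0, level(C)=1, enqueue
    D->E: in-degree(E)=3, level(E)>=1
  process C: level=1
    C->A: in-degree(A)=1, level(A)>=2
    C->B: in-degree(B)=0, level(B)=2, enqueue
    C->E: in-degree(E)=2, level(E)>=2
  process B: level=2
    B->A: in-degree(A)=0, level(A)=3, enqueue
    B->E: in-degree(E)=1, level(E)>=3
  process A: level=3
    A->E: in-degree(E)=0, level(E)=4, enqueue
  process E: level=4
All levels: A:3, B:2, C:1, D:0, E:4
max level = 4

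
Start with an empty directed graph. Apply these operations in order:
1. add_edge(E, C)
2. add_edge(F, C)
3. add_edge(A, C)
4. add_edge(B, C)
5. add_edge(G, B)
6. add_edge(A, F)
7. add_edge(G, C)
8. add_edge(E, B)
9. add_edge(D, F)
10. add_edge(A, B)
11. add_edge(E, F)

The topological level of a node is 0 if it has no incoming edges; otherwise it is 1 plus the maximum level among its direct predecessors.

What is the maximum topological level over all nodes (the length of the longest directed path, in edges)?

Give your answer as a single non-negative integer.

Answer: 2

Derivation:
Op 1: add_edge(E, C). Edges now: 1
Op 2: add_edge(F, C). Edges now: 2
Op 3: add_edge(A, C). Edges now: 3
Op 4: add_edge(B, C). Edges now: 4
Op 5: add_edge(G, B). Edges now: 5
Op 6: add_edge(A, F). Edges now: 6
Op 7: add_edge(G, C). Edges now: 7
Op 8: add_edge(E, B). Edges now: 8
Op 9: add_edge(D, F). Edges now: 9
Op 10: add_edge(A, B). Edges now: 10
Op 11: add_edge(E, F). Edges now: 11
Compute levels (Kahn BFS):
  sources (in-degree 0): A, D, E, G
  process A: level=0
    A->B: in-degree(B)=2, level(B)>=1
    A->C: in-degree(C)=4, level(C)>=1
    A->F: in-degree(F)=2, level(F)>=1
  process D: level=0
    D->F: in-degree(F)=1, level(F)>=1
  process E: level=0
    E->B: in-degree(B)=1, level(B)>=1
    E->C: in-degree(C)=3, level(C)>=1
    E->F: in-degree(F)=0, level(F)=1, enqueue
  process G: level=0
    G->B: in-degree(B)=0, level(B)=1, enqueue
    G->C: in-degree(C)=2, level(C)>=1
  process F: level=1
    F->C: in-degree(C)=1, level(C)>=2
  process B: level=1
    B->C: in-degree(C)=0, level(C)=2, enqueue
  process C: level=2
All levels: A:0, B:1, C:2, D:0, E:0, F:1, G:0
max level = 2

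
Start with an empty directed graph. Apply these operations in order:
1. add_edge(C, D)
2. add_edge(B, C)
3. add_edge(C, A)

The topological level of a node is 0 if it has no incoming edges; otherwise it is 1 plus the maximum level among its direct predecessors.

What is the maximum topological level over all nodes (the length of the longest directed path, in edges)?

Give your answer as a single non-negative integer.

Answer: 2

Derivation:
Op 1: add_edge(C, D). Edges now: 1
Op 2: add_edge(B, C). Edges now: 2
Op 3: add_edge(C, A). Edges now: 3
Compute levels (Kahn BFS):
  sources (in-degree 0): B
  process B: level=0
    B->C: in-degree(C)=0, level(C)=1, enqueue
  process C: level=1
    C->A: in-degree(A)=0, level(A)=2, enqueue
    C->D: in-degree(D)=0, level(D)=2, enqueue
  process A: level=2
  process D: level=2
All levels: A:2, B:0, C:1, D:2
max level = 2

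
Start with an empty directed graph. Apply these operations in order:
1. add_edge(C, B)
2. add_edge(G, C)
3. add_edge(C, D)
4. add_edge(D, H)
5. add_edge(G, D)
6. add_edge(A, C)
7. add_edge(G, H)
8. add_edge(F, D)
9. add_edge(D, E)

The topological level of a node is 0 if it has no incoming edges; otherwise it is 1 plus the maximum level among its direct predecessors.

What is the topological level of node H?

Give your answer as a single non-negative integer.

Answer: 3

Derivation:
Op 1: add_edge(C, B). Edges now: 1
Op 2: add_edge(G, C). Edges now: 2
Op 3: add_edge(C, D). Edges now: 3
Op 4: add_edge(D, H). Edges now: 4
Op 5: add_edge(G, D). Edges now: 5
Op 6: add_edge(A, C). Edges now: 6
Op 7: add_edge(G, H). Edges now: 7
Op 8: add_edge(F, D). Edges now: 8
Op 9: add_edge(D, E). Edges now: 9
Compute levels (Kahn BFS):
  sources (in-degree 0): A, F, G
  process A: level=0
    A->C: in-degree(C)=1, level(C)>=1
  process F: level=0
    F->D: in-degree(D)=2, level(D)>=1
  process G: level=0
    G->C: in-degree(C)=0, level(C)=1, enqueue
    G->D: in-degree(D)=1, level(D)>=1
    G->H: in-degree(H)=1, level(H)>=1
  process C: level=1
    C->B: in-degree(B)=0, level(B)=2, enqueue
    C->D: in-degree(D)=0, level(D)=2, enqueue
  process B: level=2
  process D: level=2
    D->E: in-degree(E)=0, level(E)=3, enqueue
    D->H: in-degree(H)=0, level(H)=3, enqueue
  process E: level=3
  process H: level=3
All levels: A:0, B:2, C:1, D:2, E:3, F:0, G:0, H:3
level(H) = 3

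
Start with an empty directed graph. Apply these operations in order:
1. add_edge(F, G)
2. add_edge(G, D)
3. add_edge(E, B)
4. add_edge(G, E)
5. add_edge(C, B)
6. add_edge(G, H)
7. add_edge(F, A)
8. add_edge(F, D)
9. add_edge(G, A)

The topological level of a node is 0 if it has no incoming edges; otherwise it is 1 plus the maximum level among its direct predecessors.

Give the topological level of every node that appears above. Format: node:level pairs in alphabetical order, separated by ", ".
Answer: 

Op 1: add_edge(F, G). Edges now: 1
Op 2: add_edge(G, D). Edges now: 2
Op 3: add_edge(E, B). Edges now: 3
Op 4: add_edge(G, E). Edges now: 4
Op 5: add_edge(C, B). Edges now: 5
Op 6: add_edge(G, H). Edges now: 6
Op 7: add_edge(F, A). Edges now: 7
Op 8: add_edge(F, D). Edges now: 8
Op 9: add_edge(G, A). Edges now: 9
Compute levels (Kahn BFS):
  sources (in-degree 0): C, F
  process C: level=0
    C->B: in-degree(B)=1, level(B)>=1
  process F: level=0
    F->A: in-degree(A)=1, level(A)>=1
    F->D: in-degree(D)=1, level(D)>=1
    F->G: in-degree(G)=0, level(G)=1, enqueue
  process G: level=1
    G->A: in-degree(A)=0, level(A)=2, enqueue
    G->D: in-degree(D)=0, level(D)=2, enqueue
    G->E: in-degree(E)=0, level(E)=2, enqueue
    G->H: in-degree(H)=0, level(H)=2, enqueue
  process A: level=2
  process D: level=2
  process E: level=2
    E->B: in-degree(B)=0, level(B)=3, enqueue
  process H: level=2
  process B: level=3
All levels: A:2, B:3, C:0, D:2, E:2, F:0, G:1, H:2

Answer: A:2, B:3, C:0, D:2, E:2, F:0, G:1, H:2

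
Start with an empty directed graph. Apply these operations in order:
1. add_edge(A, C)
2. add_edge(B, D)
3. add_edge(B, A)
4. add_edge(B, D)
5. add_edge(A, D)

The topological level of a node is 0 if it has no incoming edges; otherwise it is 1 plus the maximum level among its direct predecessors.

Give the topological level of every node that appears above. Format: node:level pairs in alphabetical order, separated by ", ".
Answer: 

Op 1: add_edge(A, C). Edges now: 1
Op 2: add_edge(B, D). Edges now: 2
Op 3: add_edge(B, A). Edges now: 3
Op 4: add_edge(B, D) (duplicate, no change). Edges now: 3
Op 5: add_edge(A, D). Edges now: 4
Compute levels (Kahn BFS):
  sources (in-degree 0): B
  process B: level=0
    B->A: in-degree(A)=0, level(A)=1, enqueue
    B->D: in-degree(D)=1, level(D)>=1
  process A: level=1
    A->C: in-degree(C)=0, level(C)=2, enqueue
    A->D: in-degree(D)=0, level(D)=2, enqueue
  process C: level=2
  process D: level=2
All levels: A:1, B:0, C:2, D:2

Answer: A:1, B:0, C:2, D:2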